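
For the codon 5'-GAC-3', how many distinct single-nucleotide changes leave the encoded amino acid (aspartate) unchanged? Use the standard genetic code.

1

Position 1: none → 0 synonymous.
Position 2: none → 0 synonymous.
Position 3: GAU → 1 synonymous.
Total: 0 + 0 + 1 = 1.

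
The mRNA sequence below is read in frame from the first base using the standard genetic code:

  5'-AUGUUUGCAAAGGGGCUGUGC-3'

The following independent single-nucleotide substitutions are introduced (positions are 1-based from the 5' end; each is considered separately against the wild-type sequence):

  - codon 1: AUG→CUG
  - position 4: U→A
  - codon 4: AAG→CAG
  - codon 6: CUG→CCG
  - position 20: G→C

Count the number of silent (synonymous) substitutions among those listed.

0

Codon 1: AUG (Met) → CUG (Leu) — missense.
Codon 2: UUU (Phe) → AUU (Ile) — missense.
Codon 4: AAG (Lys) → CAG (Gln) — missense.
Codon 6: CUG (Leu) → CCG (Pro) — missense.
Codon 7: UGC (Cys) → UCC (Ser) — missense.
Synonymous: 0 of 5.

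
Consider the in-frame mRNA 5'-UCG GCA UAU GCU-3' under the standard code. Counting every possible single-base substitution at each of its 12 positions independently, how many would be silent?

Codon 1 (UCG, Ser): 3 synonymous substitutions.
Codon 2 (GCA, Ala): 3 synonymous substitutions.
Codon 3 (UAU, Tyr): 1 synonymous substitution.
Codon 4 (GCU, Ala): 3 synonymous substitutions.
Total: 3 + 3 + 1 + 3 = 10.

10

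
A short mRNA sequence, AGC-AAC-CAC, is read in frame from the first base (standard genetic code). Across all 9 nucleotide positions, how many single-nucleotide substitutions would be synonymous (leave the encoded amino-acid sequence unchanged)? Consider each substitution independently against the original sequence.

Codon 1 (AGC, Ser): 1 synonymous substitution.
Codon 2 (AAC, Asn): 1 synonymous substitution.
Codon 3 (CAC, His): 1 synonymous substitution.
Total: 1 + 1 + 1 = 3.

3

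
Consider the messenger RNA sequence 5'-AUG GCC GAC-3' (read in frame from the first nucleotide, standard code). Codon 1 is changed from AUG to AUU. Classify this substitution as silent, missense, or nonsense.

Position 3 falls in codon 1: AUG → Met.
After the substitution the codon is AUU → Ile.
Met ≠ Ile, so this is a missense mutation.

missense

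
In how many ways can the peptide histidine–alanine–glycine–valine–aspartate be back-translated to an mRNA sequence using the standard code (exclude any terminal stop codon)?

His: 2 codons.
Ala: 4 codons.
Gly: 4 codons.
Val: 4 codons.
Asp: 2 codons.
2 × 4 × 4 × 4 × 2 = 256.

256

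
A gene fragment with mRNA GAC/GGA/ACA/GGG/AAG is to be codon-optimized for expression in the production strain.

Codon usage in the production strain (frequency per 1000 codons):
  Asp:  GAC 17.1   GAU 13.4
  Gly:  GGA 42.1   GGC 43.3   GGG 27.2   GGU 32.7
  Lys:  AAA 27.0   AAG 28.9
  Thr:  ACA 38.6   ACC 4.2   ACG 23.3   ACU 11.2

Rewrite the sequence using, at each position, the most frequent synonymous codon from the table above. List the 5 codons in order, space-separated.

GAC GGC ACA GGC AAG

Codon 1 (Asp): best is GAC at 17.1.
Codon 2 (Gly): best is GGC at 43.3.
Codon 3 (Thr): best is ACA at 38.6.
Codon 4 (Gly): best is GGC at 43.3.
Codon 5 (Lys): best is AAG at 28.9.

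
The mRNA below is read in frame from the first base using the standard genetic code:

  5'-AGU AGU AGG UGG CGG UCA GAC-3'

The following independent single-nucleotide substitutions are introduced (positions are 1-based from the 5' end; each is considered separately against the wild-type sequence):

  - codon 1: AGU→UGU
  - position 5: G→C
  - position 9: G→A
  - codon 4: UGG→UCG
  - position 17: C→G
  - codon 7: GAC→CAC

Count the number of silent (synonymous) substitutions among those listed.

Codon 1: AGU (Ser) → UGU (Cys) — missense.
Codon 2: AGU (Ser) → ACU (Thr) — missense.
Codon 3: AGG (Arg) → AGA (Arg) — synonymous.
Codon 4: UGG (Trp) → UCG (Ser) — missense.
Codon 6: UCA (Ser) → UGA (Stop) — nonsense.
Codon 7: GAC (Asp) → CAC (His) — missense.
Synonymous: 1 of 6.

1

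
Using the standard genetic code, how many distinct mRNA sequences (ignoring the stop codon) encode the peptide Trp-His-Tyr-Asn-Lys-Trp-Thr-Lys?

Trp: 1 codon.
His: 2 codons.
Tyr: 2 codons.
Asn: 2 codons.
Lys: 2 codons.
Trp: 1 codon.
Thr: 4 codons.
Lys: 2 codons.
1 × 2 × 2 × 2 × 2 × 1 × 4 × 2 = 128.

128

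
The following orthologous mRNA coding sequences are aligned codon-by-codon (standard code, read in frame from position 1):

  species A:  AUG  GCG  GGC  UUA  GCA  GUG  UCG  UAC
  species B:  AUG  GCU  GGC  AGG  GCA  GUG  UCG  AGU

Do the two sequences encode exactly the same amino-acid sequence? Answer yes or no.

no

Codon 1: AUG Met / AUG Met — identical.
Codon 2: GCG Ala / GCU Ala — synonymous.
Codon 3: GGC Gly / GGC Gly — identical.
Codon 4: UUA Leu / AGG Arg — nonsynonymous.
Codon 5: GCA Ala / GCA Ala — identical.
Codon 6: GUG Val / GUG Val — identical.
Codon 7: UCG Ser / UCG Ser — identical.
Codon 8: UAC Tyr / AGU Ser — nonsynonymous.
Nonsynonymous differences: 2 → different protein.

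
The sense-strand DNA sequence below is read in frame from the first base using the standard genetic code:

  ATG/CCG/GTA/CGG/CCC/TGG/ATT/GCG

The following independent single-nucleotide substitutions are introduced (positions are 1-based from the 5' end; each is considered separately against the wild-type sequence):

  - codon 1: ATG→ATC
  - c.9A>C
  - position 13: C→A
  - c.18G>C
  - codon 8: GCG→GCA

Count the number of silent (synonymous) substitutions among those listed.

Codon 1: ATG (Met) → ATC (Ile) — missense.
Codon 3: GTA (Val) → GTC (Val) — synonymous.
Codon 5: CCC (Pro) → ACC (Thr) — missense.
Codon 6: TGG (Trp) → TGC (Cys) — missense.
Codon 8: GCG (Ala) → GCA (Ala) — synonymous.
Synonymous: 2 of 5.

2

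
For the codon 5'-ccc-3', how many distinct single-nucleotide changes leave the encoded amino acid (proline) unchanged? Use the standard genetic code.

3

Position 1: none → 0 synonymous.
Position 2: none → 0 synonymous.
Position 3: CCU, CCA, CCG → 3 synonymous.
Total: 0 + 0 + 3 = 3.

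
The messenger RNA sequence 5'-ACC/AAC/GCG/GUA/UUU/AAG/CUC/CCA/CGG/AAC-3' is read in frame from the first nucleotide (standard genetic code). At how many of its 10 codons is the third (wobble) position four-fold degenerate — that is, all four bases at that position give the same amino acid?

6

Codon 1 ACC (Thr): third position 4-fold.
Codon 2 AAC (Asn): third position 2-fold.
Codon 3 GCG (Ala): third position 4-fold.
Codon 4 GUA (Val): third position 4-fold.
Codon 5 UUU (Phe): third position 2-fold.
Codon 6 AAG (Lys): third position 2-fold.
Codon 7 CUC (Leu): third position 4-fold.
Codon 8 CCA (Pro): third position 4-fold.
Codon 9 CGG (Arg): third position 4-fold.
Codon 10 AAC (Asn): third position 2-fold.
Four-fold degenerate third positions: 6.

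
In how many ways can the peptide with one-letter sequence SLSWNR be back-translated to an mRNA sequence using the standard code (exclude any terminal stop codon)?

2592

Ser: 6 codons.
Leu: 6 codons.
Ser: 6 codons.
Trp: 1 codon.
Asn: 2 codons.
Arg: 6 codons.
6 × 6 × 6 × 1 × 2 × 6 = 2592.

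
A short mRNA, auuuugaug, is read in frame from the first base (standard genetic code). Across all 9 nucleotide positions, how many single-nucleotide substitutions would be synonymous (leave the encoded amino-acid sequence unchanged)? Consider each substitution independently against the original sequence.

Codon 1 (AUU, Ile): 2 synonymous substitutions.
Codon 2 (UUG, Leu): 2 synonymous substitutions.
Codon 3 (AUG, Met): 0 synonymous substitutions.
Total: 2 + 2 + 0 = 4.

4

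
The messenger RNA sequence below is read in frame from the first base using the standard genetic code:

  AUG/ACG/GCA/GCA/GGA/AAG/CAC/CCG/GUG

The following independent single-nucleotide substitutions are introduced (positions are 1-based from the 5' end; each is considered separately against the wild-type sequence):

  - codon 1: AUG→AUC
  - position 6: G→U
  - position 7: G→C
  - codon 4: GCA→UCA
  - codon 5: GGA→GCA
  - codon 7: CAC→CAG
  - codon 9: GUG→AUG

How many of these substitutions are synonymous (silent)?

1

Codon 1: AUG (Met) → AUC (Ile) — missense.
Codon 2: ACG (Thr) → ACU (Thr) — synonymous.
Codon 3: GCA (Ala) → CCA (Pro) — missense.
Codon 4: GCA (Ala) → UCA (Ser) — missense.
Codon 5: GGA (Gly) → GCA (Ala) — missense.
Codon 7: CAC (His) → CAG (Gln) — missense.
Codon 9: GUG (Val) → AUG (Met) — missense.
Synonymous: 1 of 7.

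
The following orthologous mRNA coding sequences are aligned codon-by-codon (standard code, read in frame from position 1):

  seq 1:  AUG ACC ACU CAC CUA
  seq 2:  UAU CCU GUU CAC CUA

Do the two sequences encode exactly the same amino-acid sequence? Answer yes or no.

Codon 1: AUG Met / UAU Tyr — nonsynonymous.
Codon 2: ACC Thr / CCU Pro — nonsynonymous.
Codon 3: ACU Thr / GUU Val — nonsynonymous.
Codon 4: CAC His / CAC His — identical.
Codon 5: CUA Leu / CUA Leu — identical.
Nonsynonymous differences: 3 → different protein.

no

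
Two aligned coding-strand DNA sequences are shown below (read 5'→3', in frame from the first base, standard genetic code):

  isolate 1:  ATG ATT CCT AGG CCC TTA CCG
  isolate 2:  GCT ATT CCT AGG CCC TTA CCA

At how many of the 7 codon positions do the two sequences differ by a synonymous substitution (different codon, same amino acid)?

1

Codon 1: ATG Met / GCT Ala — nonsynonymous.
Codon 2: ATT Ile / ATT Ile — identical.
Codon 3: CCT Pro / CCT Pro — identical.
Codon 4: AGG Arg / AGG Arg — identical.
Codon 5: CCC Pro / CCC Pro — identical.
Codon 6: TTA Leu / TTA Leu — identical.
Codon 7: CCG Pro / CCA Pro — synonymous.
Synonymous differences: 1.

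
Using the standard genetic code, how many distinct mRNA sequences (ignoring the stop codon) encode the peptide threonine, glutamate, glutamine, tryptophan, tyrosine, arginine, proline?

Thr: 4 codons.
Glu: 2 codons.
Gln: 2 codons.
Trp: 1 codon.
Tyr: 2 codons.
Arg: 6 codons.
Pro: 4 codons.
4 × 2 × 2 × 1 × 2 × 6 × 4 = 768.

768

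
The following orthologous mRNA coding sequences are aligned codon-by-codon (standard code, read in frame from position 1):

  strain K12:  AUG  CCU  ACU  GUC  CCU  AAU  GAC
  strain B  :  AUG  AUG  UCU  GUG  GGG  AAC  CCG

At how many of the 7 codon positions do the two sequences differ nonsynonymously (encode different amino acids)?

4

Codon 1: AUG Met / AUG Met — identical.
Codon 2: CCU Pro / AUG Met — nonsynonymous.
Codon 3: ACU Thr / UCU Ser — nonsynonymous.
Codon 4: GUC Val / GUG Val — synonymous.
Codon 5: CCU Pro / GGG Gly — nonsynonymous.
Codon 6: AAU Asn / AAC Asn — synonymous.
Codon 7: GAC Asp / CCG Pro — nonsynonymous.
Nonsynonymous differences: 4.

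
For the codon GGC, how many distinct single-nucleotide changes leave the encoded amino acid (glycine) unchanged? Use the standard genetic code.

Position 1: none → 0 synonymous.
Position 2: none → 0 synonymous.
Position 3: GGT, GGA, GGG → 3 synonymous.
Total: 0 + 0 + 3 = 3.

3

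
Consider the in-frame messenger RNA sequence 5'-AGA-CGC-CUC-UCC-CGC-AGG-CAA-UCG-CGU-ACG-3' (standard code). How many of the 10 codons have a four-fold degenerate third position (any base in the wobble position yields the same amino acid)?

Codon 1 AGA (Arg): third position 2-fold.
Codon 2 CGC (Arg): third position 4-fold.
Codon 3 CUC (Leu): third position 4-fold.
Codon 4 UCC (Ser): third position 4-fold.
Codon 5 CGC (Arg): third position 4-fold.
Codon 6 AGG (Arg): third position 2-fold.
Codon 7 CAA (Gln): third position 2-fold.
Codon 8 UCG (Ser): third position 4-fold.
Codon 9 CGU (Arg): third position 4-fold.
Codon 10 ACG (Thr): third position 4-fold.
Four-fold degenerate third positions: 7.

7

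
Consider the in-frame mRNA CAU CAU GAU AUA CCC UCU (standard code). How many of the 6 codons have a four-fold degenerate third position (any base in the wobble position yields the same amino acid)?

2

Codon 1 CAU (His): third position 2-fold.
Codon 2 CAU (His): third position 2-fold.
Codon 3 GAU (Asp): third position 2-fold.
Codon 4 AUA (Ile): third position 3-fold.
Codon 5 CCC (Pro): third position 4-fold.
Codon 6 UCU (Ser): third position 4-fold.
Four-fold degenerate third positions: 2.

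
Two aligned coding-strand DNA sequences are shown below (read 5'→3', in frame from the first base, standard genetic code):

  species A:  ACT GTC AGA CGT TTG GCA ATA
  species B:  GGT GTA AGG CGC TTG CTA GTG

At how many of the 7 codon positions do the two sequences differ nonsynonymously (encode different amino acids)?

Codon 1: ACT Thr / GGT Gly — nonsynonymous.
Codon 2: GTC Val / GTA Val — synonymous.
Codon 3: AGA Arg / AGG Arg — synonymous.
Codon 4: CGT Arg / CGC Arg — synonymous.
Codon 5: TTG Leu / TTG Leu — identical.
Codon 6: GCA Ala / CTA Leu — nonsynonymous.
Codon 7: ATA Ile / GTG Val — nonsynonymous.
Nonsynonymous differences: 3.

3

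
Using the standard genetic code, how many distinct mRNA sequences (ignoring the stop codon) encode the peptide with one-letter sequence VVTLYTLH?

36864

Val: 4 codons.
Val: 4 codons.
Thr: 4 codons.
Leu: 6 codons.
Tyr: 2 codons.
Thr: 4 codons.
Leu: 6 codons.
His: 2 codons.
4 × 4 × 4 × 6 × 2 × 4 × 6 × 2 = 36864.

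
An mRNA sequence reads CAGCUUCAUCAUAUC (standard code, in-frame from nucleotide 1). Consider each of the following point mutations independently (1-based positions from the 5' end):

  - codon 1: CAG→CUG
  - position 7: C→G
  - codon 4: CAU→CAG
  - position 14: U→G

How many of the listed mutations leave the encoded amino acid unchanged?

0

Codon 1: CAG (Gln) → CUG (Leu) — missense.
Codon 3: CAU (His) → GAU (Asp) — missense.
Codon 4: CAU (His) → CAG (Gln) — missense.
Codon 5: AUC (Ile) → AGC (Ser) — missense.
Synonymous: 0 of 4.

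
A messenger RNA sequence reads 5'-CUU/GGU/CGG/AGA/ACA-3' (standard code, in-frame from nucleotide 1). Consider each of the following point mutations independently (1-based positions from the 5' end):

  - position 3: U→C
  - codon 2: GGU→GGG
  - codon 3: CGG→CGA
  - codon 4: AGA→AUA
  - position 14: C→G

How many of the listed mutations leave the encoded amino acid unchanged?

Codon 1: CUU (Leu) → CUC (Leu) — synonymous.
Codon 2: GGU (Gly) → GGG (Gly) — synonymous.
Codon 3: CGG (Arg) → CGA (Arg) — synonymous.
Codon 4: AGA (Arg) → AUA (Ile) — missense.
Codon 5: ACA (Thr) → AGA (Arg) — missense.
Synonymous: 3 of 5.

3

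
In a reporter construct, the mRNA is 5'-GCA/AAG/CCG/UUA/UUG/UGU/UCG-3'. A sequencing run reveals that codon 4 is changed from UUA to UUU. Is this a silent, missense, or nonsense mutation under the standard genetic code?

Position 12 falls in codon 4: UUA → Leu.
After the substitution the codon is UUU → Phe.
Leu ≠ Phe, so this is a missense mutation.

missense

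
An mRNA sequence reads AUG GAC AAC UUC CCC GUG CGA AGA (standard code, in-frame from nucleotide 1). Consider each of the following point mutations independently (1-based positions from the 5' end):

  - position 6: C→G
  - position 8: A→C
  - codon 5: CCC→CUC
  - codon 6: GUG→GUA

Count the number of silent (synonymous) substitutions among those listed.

1

Codon 2: GAC (Asp) → GAG (Glu) — missense.
Codon 3: AAC (Asn) → ACC (Thr) — missense.
Codon 5: CCC (Pro) → CUC (Leu) — missense.
Codon 6: GUG (Val) → GUA (Val) — synonymous.
Synonymous: 1 of 4.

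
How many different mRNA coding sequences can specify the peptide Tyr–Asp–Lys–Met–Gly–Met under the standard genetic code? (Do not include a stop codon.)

Tyr: 2 codons.
Asp: 2 codons.
Lys: 2 codons.
Met: 1 codon.
Gly: 4 codons.
Met: 1 codon.
2 × 2 × 2 × 1 × 4 × 1 = 32.

32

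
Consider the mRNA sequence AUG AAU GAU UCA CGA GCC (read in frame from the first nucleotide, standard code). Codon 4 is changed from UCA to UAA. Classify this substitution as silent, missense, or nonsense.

nonsense

Position 11 falls in codon 4: UCA → Ser.
After the substitution the codon is UAA → Stop.
The new codon is a stop codon, so this is a nonsense mutation.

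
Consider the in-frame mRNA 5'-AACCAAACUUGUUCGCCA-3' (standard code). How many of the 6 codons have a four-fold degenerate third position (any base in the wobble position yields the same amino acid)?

3

Codon 1 AAC (Asn): third position 2-fold.
Codon 2 CAA (Gln): third position 2-fold.
Codon 3 ACU (Thr): third position 4-fold.
Codon 4 UGU (Cys): third position 2-fold.
Codon 5 UCG (Ser): third position 4-fold.
Codon 6 CCA (Pro): third position 4-fold.
Four-fold degenerate third positions: 3.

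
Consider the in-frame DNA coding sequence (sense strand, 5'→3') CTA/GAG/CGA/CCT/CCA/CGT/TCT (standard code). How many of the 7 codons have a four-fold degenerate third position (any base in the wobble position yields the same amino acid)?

6

Codon 1 CTA (Leu): third position 4-fold.
Codon 2 GAG (Glu): third position 2-fold.
Codon 3 CGA (Arg): third position 4-fold.
Codon 4 CCT (Pro): third position 4-fold.
Codon 5 CCA (Pro): third position 4-fold.
Codon 6 CGT (Arg): third position 4-fold.
Codon 7 TCT (Ser): third position 4-fold.
Four-fold degenerate third positions: 6.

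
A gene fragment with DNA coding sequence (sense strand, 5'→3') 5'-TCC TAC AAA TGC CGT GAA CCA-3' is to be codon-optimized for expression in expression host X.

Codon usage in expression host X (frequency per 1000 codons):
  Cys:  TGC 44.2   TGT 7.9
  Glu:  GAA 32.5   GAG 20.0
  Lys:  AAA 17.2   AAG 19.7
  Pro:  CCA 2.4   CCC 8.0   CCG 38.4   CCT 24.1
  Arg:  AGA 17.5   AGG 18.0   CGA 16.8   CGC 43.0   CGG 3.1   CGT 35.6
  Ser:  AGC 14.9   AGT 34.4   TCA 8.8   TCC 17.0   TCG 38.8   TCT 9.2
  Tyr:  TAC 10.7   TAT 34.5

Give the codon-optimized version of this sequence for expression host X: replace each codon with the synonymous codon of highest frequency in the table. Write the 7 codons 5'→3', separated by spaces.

Codon 1 (Ser): best is TCG at 38.8.
Codon 2 (Tyr): best is TAT at 34.5.
Codon 3 (Lys): best is AAG at 19.7.
Codon 4 (Cys): best is TGC at 44.2.
Codon 5 (Arg): best is CGC at 43.0.
Codon 6 (Glu): best is GAA at 32.5.
Codon 7 (Pro): best is CCG at 38.4.

TCG TAT AAG TGC CGC GAA CCG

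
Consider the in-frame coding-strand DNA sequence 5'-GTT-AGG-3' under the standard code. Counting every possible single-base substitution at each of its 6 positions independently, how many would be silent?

5

Codon 1 (GTT, Val): 3 synonymous substitutions.
Codon 2 (AGG, Arg): 2 synonymous substitutions.
Total: 3 + 2 = 5.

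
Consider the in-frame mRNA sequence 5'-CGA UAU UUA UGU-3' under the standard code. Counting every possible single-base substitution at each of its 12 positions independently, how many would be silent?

8

Codon 1 (CGA, Arg): 4 synonymous substitutions.
Codon 2 (UAU, Tyr): 1 synonymous substitution.
Codon 3 (UUA, Leu): 2 synonymous substitutions.
Codon 4 (UGU, Cys): 1 synonymous substitution.
Total: 4 + 1 + 2 + 1 = 8.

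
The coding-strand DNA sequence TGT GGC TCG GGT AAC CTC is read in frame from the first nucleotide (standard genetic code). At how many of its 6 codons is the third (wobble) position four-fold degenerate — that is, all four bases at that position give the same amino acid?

Codon 1 TGT (Cys): third position 2-fold.
Codon 2 GGC (Gly): third position 4-fold.
Codon 3 TCG (Ser): third position 4-fold.
Codon 4 GGT (Gly): third position 4-fold.
Codon 5 AAC (Asn): third position 2-fold.
Codon 6 CTC (Leu): third position 4-fold.
Four-fold degenerate third positions: 4.

4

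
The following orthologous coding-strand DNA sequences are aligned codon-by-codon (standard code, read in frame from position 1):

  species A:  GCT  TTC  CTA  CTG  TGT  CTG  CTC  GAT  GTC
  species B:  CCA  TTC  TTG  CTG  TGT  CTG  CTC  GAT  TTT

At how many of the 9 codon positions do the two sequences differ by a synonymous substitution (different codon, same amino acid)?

Codon 1: GCT Ala / CCA Pro — nonsynonymous.
Codon 2: TTC Phe / TTC Phe — identical.
Codon 3: CTA Leu / TTG Leu — synonymous.
Codon 4: CTG Leu / CTG Leu — identical.
Codon 5: TGT Cys / TGT Cys — identical.
Codon 6: CTG Leu / CTG Leu — identical.
Codon 7: CTC Leu / CTC Leu — identical.
Codon 8: GAT Asp / GAT Asp — identical.
Codon 9: GTC Val / TTT Phe — nonsynonymous.
Synonymous differences: 1.

1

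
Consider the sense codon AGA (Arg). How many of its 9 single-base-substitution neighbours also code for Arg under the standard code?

Position 1: CGA → 1 synonymous.
Position 2: none → 0 synonymous.
Position 3: AGG → 1 synonymous.
Total: 1 + 0 + 1 = 2.

2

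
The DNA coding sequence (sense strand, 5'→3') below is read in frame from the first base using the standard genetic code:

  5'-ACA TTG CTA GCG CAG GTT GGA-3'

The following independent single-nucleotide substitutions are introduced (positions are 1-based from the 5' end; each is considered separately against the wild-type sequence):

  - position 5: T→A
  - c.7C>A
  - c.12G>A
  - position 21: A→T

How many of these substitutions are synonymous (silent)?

Codon 2: TTG (Leu) → TAG (Stop) — nonsense.
Codon 3: CTA (Leu) → ATA (Ile) — missense.
Codon 4: GCG (Ala) → GCA (Ala) — synonymous.
Codon 7: GGA (Gly) → GGT (Gly) — synonymous.
Synonymous: 2 of 4.

2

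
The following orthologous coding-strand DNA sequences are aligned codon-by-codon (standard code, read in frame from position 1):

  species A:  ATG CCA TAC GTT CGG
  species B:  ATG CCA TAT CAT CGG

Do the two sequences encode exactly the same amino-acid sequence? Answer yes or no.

Codon 1: ATG Met / ATG Met — identical.
Codon 2: CCA Pro / CCA Pro — identical.
Codon 3: TAC Tyr / TAT Tyr — synonymous.
Codon 4: GTT Val / CAT His — nonsynonymous.
Codon 5: CGG Arg / CGG Arg — identical.
Nonsynonymous differences: 1 → different protein.

no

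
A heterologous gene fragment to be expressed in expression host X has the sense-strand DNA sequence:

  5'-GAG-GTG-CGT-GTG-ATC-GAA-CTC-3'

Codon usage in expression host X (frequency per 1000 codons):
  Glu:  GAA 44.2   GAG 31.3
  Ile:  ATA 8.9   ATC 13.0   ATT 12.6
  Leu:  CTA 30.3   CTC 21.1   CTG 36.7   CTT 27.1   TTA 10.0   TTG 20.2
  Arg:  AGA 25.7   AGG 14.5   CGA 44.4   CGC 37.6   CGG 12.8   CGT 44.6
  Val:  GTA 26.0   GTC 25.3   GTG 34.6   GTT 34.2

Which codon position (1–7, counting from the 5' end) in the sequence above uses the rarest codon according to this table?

Codon 1 GAG (Glu): 31.3 per 1000.
Codon 2 GTG (Val): 34.6 per 1000.
Codon 3 CGT (Arg): 44.6 per 1000.
Codon 4 GTG (Val): 34.6 per 1000.
Codon 5 ATC (Ile): 13.0 per 1000.
Codon 6 GAA (Glu): 44.2 per 1000.
Codon 7 CTC (Leu): 21.1 per 1000.
Lowest frequency is 13.0 at codon 5.

5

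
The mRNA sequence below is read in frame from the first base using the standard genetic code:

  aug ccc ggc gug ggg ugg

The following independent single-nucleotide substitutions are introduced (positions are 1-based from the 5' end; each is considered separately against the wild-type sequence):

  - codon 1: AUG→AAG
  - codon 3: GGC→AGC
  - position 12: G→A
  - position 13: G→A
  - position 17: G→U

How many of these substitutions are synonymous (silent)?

Codon 1: AUG (Met) → AAG (Lys) — missense.
Codon 3: GGC (Gly) → AGC (Ser) — missense.
Codon 4: GUG (Val) → GUA (Val) — synonymous.
Codon 5: GGG (Gly) → AGG (Arg) — missense.
Codon 6: UGG (Trp) → UUG (Leu) — missense.
Synonymous: 1 of 5.

1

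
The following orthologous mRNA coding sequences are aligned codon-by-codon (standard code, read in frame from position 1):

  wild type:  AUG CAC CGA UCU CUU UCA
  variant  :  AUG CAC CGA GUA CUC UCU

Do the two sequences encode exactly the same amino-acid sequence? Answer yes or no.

Codon 1: AUG Met / AUG Met — identical.
Codon 2: CAC His / CAC His — identical.
Codon 3: CGA Arg / CGA Arg — identical.
Codon 4: UCU Ser / GUA Val — nonsynonymous.
Codon 5: CUU Leu / CUC Leu — synonymous.
Codon 6: UCA Ser / UCU Ser — synonymous.
Nonsynonymous differences: 1 → different protein.

no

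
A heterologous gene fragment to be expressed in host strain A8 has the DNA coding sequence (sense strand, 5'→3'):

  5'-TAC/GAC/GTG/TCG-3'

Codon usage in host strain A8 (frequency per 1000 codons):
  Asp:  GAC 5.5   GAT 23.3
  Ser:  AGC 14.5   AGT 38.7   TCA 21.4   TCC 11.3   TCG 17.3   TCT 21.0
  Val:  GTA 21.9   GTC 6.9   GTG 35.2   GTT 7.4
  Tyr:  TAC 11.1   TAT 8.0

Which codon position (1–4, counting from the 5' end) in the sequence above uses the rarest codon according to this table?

2

Codon 1 TAC (Tyr): 11.1 per 1000.
Codon 2 GAC (Asp): 5.5 per 1000.
Codon 3 GTG (Val): 35.2 per 1000.
Codon 4 TCG (Ser): 17.3 per 1000.
Lowest frequency is 5.5 at codon 2.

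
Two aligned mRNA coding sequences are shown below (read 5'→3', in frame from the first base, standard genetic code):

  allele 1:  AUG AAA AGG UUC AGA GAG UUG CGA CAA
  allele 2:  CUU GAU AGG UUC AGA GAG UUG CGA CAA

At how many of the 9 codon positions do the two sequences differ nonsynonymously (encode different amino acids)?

2

Codon 1: AUG Met / CUU Leu — nonsynonymous.
Codon 2: AAA Lys / GAU Asp — nonsynonymous.
Codon 3: AGG Arg / AGG Arg — identical.
Codon 4: UUC Phe / UUC Phe — identical.
Codon 5: AGA Arg / AGA Arg — identical.
Codon 6: GAG Glu / GAG Glu — identical.
Codon 7: UUG Leu / UUG Leu — identical.
Codon 8: CGA Arg / CGA Arg — identical.
Codon 9: CAA Gln / CAA Gln — identical.
Nonsynonymous differences: 2.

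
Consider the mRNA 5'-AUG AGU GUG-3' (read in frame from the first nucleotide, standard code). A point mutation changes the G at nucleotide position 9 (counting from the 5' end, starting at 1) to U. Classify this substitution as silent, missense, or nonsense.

Position 9 falls in codon 3: GUG → Val.
After the substitution the codon is GUU → Val.
Both encode Val, so the change is synonymous.

silent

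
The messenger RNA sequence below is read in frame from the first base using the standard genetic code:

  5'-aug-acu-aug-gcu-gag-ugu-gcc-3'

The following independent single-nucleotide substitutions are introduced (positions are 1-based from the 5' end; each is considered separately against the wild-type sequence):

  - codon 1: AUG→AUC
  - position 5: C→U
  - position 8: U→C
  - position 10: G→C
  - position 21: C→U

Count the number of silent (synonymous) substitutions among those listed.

Codon 1: AUG (Met) → AUC (Ile) — missense.
Codon 2: ACU (Thr) → AUU (Ile) — missense.
Codon 3: AUG (Met) → ACG (Thr) — missense.
Codon 4: GCU (Ala) → CCU (Pro) — missense.
Codon 7: GCC (Ala) → GCU (Ala) — synonymous.
Synonymous: 1 of 5.

1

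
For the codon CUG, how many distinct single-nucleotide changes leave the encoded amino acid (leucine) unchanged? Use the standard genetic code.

Position 1: UUG → 1 synonymous.
Position 2: none → 0 synonymous.
Position 3: CUU, CUC, CUA → 3 synonymous.
Total: 1 + 0 + 3 = 4.

4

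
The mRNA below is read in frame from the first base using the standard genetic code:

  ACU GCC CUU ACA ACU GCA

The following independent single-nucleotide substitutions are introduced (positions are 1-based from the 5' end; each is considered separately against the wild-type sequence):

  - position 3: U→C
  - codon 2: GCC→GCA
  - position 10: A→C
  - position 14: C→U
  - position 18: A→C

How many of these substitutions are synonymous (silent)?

3

Codon 1: ACU (Thr) → ACC (Thr) — synonymous.
Codon 2: GCC (Ala) → GCA (Ala) — synonymous.
Codon 4: ACA (Thr) → CCA (Pro) — missense.
Codon 5: ACU (Thr) → AUU (Ile) — missense.
Codon 6: GCA (Ala) → GCC (Ala) — synonymous.
Synonymous: 3 of 5.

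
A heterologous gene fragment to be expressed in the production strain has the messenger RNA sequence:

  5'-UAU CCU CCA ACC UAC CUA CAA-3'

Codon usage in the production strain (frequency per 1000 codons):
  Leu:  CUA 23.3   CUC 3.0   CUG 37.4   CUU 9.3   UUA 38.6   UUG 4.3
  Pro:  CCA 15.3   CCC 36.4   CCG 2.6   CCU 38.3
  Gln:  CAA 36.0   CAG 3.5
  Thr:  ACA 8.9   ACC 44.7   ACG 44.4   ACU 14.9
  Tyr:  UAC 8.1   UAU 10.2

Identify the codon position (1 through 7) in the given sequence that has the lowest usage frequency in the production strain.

5

Codon 1 UAU (Tyr): 10.2 per 1000.
Codon 2 CCU (Pro): 38.3 per 1000.
Codon 3 CCA (Pro): 15.3 per 1000.
Codon 4 ACC (Thr): 44.7 per 1000.
Codon 5 UAC (Tyr): 8.1 per 1000.
Codon 6 CUA (Leu): 23.3 per 1000.
Codon 7 CAA (Gln): 36.0 per 1000.
Lowest frequency is 8.1 at codon 5.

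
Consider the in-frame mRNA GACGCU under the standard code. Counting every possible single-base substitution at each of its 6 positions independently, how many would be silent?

4

Codon 1 (GAC, Asp): 1 synonymous substitution.
Codon 2 (GCU, Ala): 3 synonymous substitutions.
Total: 1 + 3 = 4.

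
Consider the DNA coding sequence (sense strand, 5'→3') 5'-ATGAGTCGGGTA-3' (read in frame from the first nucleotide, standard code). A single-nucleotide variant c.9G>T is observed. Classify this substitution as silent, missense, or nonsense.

Position 9 falls in codon 3: CGG → Arg.
After the substitution the codon is CGT → Arg.
Both encode Arg, so the change is synonymous.

silent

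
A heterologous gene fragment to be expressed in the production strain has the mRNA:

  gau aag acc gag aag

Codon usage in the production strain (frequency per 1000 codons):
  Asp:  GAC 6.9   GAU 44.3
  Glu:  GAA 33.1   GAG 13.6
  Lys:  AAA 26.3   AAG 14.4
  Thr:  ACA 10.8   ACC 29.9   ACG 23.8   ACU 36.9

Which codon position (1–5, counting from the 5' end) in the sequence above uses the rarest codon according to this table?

Codon 1 GAU (Asp): 44.3 per 1000.
Codon 2 AAG (Lys): 14.4 per 1000.
Codon 3 ACC (Thr): 29.9 per 1000.
Codon 4 GAG (Glu): 13.6 per 1000.
Codon 5 AAG (Lys): 14.4 per 1000.
Lowest frequency is 13.6 at codon 4.

4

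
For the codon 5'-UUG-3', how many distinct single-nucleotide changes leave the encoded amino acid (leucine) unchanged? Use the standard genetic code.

Position 1: CUG → 1 synonymous.
Position 2: none → 0 synonymous.
Position 3: UUA → 1 synonymous.
Total: 1 + 0 + 1 = 2.

2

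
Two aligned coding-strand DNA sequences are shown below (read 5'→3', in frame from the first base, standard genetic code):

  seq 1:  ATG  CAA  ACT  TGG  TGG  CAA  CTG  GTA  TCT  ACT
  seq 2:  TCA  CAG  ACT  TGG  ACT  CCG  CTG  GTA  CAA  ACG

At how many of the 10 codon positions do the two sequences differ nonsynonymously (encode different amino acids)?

4

Codon 1: ATG Met / TCA Ser — nonsynonymous.
Codon 2: CAA Gln / CAG Gln — synonymous.
Codon 3: ACT Thr / ACT Thr — identical.
Codon 4: TGG Trp / TGG Trp — identical.
Codon 5: TGG Trp / ACT Thr — nonsynonymous.
Codon 6: CAA Gln / CCG Pro — nonsynonymous.
Codon 7: CTG Leu / CTG Leu — identical.
Codon 8: GTA Val / GTA Val — identical.
Codon 9: TCT Ser / CAA Gln — nonsynonymous.
Codon 10: ACT Thr / ACG Thr — synonymous.
Nonsynonymous differences: 4.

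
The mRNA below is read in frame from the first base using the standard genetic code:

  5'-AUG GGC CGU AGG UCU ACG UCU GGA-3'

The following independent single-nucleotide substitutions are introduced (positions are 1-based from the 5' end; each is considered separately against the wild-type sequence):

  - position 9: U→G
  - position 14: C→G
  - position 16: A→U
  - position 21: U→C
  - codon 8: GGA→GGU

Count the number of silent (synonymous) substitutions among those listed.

3

Codon 3: CGU (Arg) → CGG (Arg) — synonymous.
Codon 5: UCU (Ser) → UGU (Cys) — missense.
Codon 6: ACG (Thr) → UCG (Ser) — missense.
Codon 7: UCU (Ser) → UCC (Ser) — synonymous.
Codon 8: GGA (Gly) → GGU (Gly) — synonymous.
Synonymous: 3 of 5.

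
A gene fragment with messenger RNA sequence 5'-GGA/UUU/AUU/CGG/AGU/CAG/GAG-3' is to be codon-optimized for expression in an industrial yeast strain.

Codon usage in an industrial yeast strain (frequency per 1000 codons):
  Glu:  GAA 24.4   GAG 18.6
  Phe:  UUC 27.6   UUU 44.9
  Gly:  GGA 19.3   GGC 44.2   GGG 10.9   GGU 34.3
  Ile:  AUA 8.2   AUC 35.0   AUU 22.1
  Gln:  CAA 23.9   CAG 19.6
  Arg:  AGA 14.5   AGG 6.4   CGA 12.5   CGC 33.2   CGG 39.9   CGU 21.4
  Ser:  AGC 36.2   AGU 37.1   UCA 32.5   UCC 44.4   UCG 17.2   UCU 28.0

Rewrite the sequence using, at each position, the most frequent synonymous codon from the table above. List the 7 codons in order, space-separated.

GGC UUU AUC CGG UCC CAA GAA

Codon 1 (Gly): best is GGC at 44.2.
Codon 2 (Phe): best is UUU at 44.9.
Codon 3 (Ile): best is AUC at 35.0.
Codon 4 (Arg): best is CGG at 39.9.
Codon 5 (Ser): best is UCC at 44.4.
Codon 6 (Gln): best is CAA at 23.9.
Codon 7 (Glu): best is GAA at 24.4.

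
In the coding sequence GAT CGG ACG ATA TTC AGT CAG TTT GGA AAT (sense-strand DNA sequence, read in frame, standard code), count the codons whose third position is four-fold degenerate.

3

Codon 1 GAT (Asp): third position 2-fold.
Codon 2 CGG (Arg): third position 4-fold.
Codon 3 ACG (Thr): third position 4-fold.
Codon 4 ATA (Ile): third position 3-fold.
Codon 5 TTC (Phe): third position 2-fold.
Codon 6 AGT (Ser): third position 2-fold.
Codon 7 CAG (Gln): third position 2-fold.
Codon 8 TTT (Phe): third position 2-fold.
Codon 9 GGA (Gly): third position 4-fold.
Codon 10 AAT (Asn): third position 2-fold.
Four-fold degenerate third positions: 3.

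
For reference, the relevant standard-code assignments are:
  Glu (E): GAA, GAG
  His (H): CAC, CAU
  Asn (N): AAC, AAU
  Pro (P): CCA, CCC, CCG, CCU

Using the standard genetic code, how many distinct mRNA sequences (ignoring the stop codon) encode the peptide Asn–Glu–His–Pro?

32

Asn: 2 codons.
Glu: 2 codons.
His: 2 codons.
Pro: 4 codons.
2 × 2 × 2 × 4 = 32.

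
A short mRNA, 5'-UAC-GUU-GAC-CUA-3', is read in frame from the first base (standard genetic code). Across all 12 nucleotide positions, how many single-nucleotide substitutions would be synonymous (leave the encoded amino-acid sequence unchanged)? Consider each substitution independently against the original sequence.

Codon 1 (UAC, Tyr): 1 synonymous substitution.
Codon 2 (GUU, Val): 3 synonymous substitutions.
Codon 3 (GAC, Asp): 1 synonymous substitution.
Codon 4 (CUA, Leu): 4 synonymous substitutions.
Total: 1 + 3 + 1 + 4 = 9.

9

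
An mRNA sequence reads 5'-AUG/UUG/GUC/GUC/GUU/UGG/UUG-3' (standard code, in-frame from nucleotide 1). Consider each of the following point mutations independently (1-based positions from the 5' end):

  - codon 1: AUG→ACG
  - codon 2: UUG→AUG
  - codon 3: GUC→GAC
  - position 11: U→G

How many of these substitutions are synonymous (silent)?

Codon 1: AUG (Met) → ACG (Thr) — missense.
Codon 2: UUG (Leu) → AUG (Met) — missense.
Codon 3: GUC (Val) → GAC (Asp) — missense.
Codon 4: GUC (Val) → GGC (Gly) — missense.
Synonymous: 0 of 4.

0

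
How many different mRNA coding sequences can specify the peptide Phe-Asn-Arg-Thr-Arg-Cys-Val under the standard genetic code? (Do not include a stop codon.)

4608

Phe: 2 codons.
Asn: 2 codons.
Arg: 6 codons.
Thr: 4 codons.
Arg: 6 codons.
Cys: 2 codons.
Val: 4 codons.
2 × 2 × 6 × 4 × 6 × 2 × 4 = 4608.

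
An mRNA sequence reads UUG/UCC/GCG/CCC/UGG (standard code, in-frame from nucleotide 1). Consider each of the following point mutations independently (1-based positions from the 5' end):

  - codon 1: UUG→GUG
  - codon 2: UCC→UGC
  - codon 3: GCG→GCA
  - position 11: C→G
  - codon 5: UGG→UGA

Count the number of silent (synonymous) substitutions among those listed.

1

Codon 1: UUG (Leu) → GUG (Val) — missense.
Codon 2: UCC (Ser) → UGC (Cys) — missense.
Codon 3: GCG (Ala) → GCA (Ala) — synonymous.
Codon 4: CCC (Pro) → CGC (Arg) — missense.
Codon 5: UGG (Trp) → UGA (Stop) — nonsense.
Synonymous: 1 of 5.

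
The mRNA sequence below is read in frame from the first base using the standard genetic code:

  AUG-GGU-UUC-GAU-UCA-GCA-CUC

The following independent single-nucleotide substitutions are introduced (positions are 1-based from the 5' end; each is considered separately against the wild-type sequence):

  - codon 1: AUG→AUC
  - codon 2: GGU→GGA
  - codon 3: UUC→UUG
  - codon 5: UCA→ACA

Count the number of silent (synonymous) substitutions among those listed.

1

Codon 1: AUG (Met) → AUC (Ile) — missense.
Codon 2: GGU (Gly) → GGA (Gly) — synonymous.
Codon 3: UUC (Phe) → UUG (Leu) — missense.
Codon 5: UCA (Ser) → ACA (Thr) — missense.
Synonymous: 1 of 4.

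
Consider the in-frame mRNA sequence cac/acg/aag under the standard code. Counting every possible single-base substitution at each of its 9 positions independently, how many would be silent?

5

Codon 1 (CAC, His): 1 synonymous substitution.
Codon 2 (ACG, Thr): 3 synonymous substitutions.
Codon 3 (AAG, Lys): 1 synonymous substitution.
Total: 1 + 3 + 1 = 5.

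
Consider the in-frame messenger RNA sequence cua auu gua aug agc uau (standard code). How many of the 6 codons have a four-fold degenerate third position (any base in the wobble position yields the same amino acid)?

2

Codon 1 CUA (Leu): third position 4-fold.
Codon 2 AUU (Ile): third position 3-fold.
Codon 3 GUA (Val): third position 4-fold.
Codon 4 AUG (Met): third position 1-fold.
Codon 5 AGC (Ser): third position 2-fold.
Codon 6 UAU (Tyr): third position 2-fold.
Four-fold degenerate third positions: 2.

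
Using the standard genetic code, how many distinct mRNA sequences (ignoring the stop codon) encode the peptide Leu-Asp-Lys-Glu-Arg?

Leu: 6 codons.
Asp: 2 codons.
Lys: 2 codons.
Glu: 2 codons.
Arg: 6 codons.
6 × 2 × 2 × 2 × 6 = 288.

288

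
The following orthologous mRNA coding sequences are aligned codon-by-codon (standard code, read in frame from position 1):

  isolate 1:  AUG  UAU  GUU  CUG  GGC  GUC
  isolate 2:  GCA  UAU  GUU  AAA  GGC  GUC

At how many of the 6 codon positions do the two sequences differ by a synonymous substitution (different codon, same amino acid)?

0

Codon 1: AUG Met / GCA Ala — nonsynonymous.
Codon 2: UAU Tyr / UAU Tyr — identical.
Codon 3: GUU Val / GUU Val — identical.
Codon 4: CUG Leu / AAA Lys — nonsynonymous.
Codon 5: GGC Gly / GGC Gly — identical.
Codon 6: GUC Val / GUC Val — identical.
Synonymous differences: 0.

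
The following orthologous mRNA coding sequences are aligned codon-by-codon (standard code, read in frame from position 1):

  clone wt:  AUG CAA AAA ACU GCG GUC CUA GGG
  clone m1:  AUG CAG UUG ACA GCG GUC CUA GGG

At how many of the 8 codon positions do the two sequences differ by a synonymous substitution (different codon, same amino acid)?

2

Codon 1: AUG Met / AUG Met — identical.
Codon 2: CAA Gln / CAG Gln — synonymous.
Codon 3: AAA Lys / UUG Leu — nonsynonymous.
Codon 4: ACU Thr / ACA Thr — synonymous.
Codon 5: GCG Ala / GCG Ala — identical.
Codon 6: GUC Val / GUC Val — identical.
Codon 7: CUA Leu / CUA Leu — identical.
Codon 8: GGG Gly / GGG Gly — identical.
Synonymous differences: 2.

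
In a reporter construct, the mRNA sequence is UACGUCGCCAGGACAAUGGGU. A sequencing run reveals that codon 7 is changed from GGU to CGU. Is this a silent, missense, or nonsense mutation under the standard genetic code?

Position 19 falls in codon 7: GGU → Gly.
After the substitution the codon is CGU → Arg.
Gly ≠ Arg, so this is a missense mutation.

missense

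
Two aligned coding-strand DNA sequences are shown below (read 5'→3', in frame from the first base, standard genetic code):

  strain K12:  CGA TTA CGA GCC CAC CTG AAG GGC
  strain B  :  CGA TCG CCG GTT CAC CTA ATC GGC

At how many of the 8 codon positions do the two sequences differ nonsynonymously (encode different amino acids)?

Codon 1: CGA Arg / CGA Arg — identical.
Codon 2: TTA Leu / TCG Ser — nonsynonymous.
Codon 3: CGA Arg / CCG Pro — nonsynonymous.
Codon 4: GCC Ala / GTT Val — nonsynonymous.
Codon 5: CAC His / CAC His — identical.
Codon 6: CTG Leu / CTA Leu — synonymous.
Codon 7: AAG Lys / ATC Ile — nonsynonymous.
Codon 8: GGC Gly / GGC Gly — identical.
Nonsynonymous differences: 4.

4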